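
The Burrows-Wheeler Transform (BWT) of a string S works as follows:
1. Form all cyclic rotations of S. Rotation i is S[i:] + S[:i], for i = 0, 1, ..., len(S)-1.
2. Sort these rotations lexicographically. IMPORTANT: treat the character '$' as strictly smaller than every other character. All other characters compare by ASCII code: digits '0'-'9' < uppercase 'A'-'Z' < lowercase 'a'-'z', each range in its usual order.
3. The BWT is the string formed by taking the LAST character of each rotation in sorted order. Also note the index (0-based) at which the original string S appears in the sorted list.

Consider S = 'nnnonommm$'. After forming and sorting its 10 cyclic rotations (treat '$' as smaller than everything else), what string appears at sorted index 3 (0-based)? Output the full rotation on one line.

All 10 rotations (rotation i = S[i:]+S[:i]):
  rot[0] = nnnonommm$
  rot[1] = nnonommm$n
  rot[2] = nonommm$nn
  rot[3] = onommm$nnn
  rot[4] = nommm$nnno
  rot[5] = ommm$nnnon
  rot[6] = mmm$nnnono
  rot[7] = mm$nnnonom
  rot[8] = m$nnnonomm
  rot[9] = $nnnonommm
Sorted (with $ < everything):
  sorted[0] = $nnnonommm
  sorted[1] = m$nnnonomm
  sorted[2] = mm$nnnonom
  sorted[3] = mmm$nnnono
  sorted[4] = nnnonommm$
  sorted[5] = nnonommm$n
  sorted[6] = nommm$nnno
  sorted[7] = nonommm$nn
  sorted[8] = ommm$nnnon
  sorted[9] = onommm$nnn
sorted[3] = mmm$nnnono

Answer: mmm$nnnono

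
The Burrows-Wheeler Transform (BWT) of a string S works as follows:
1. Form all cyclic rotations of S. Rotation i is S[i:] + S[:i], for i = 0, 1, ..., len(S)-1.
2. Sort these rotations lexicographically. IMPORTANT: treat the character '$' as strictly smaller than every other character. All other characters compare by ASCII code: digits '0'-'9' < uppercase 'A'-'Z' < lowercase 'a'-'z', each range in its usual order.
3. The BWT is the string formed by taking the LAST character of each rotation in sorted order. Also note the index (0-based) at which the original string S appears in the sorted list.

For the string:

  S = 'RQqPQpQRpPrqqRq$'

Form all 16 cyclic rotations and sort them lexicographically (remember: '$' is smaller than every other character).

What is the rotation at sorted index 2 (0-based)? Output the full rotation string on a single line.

All 16 rotations (rotation i = S[i:]+S[:i]):
  rot[0] = RQqPQpQRpPrqqRq$
  rot[1] = QqPQpQRpPrqqRq$R
  rot[2] = qPQpQRpPrqqRq$RQ
  rot[3] = PQpQRpPrqqRq$RQq
  rot[4] = QpQRpPrqqRq$RQqP
  rot[5] = pQRpPrqqRq$RQqPQ
  rot[6] = QRpPrqqRq$RQqPQp
  rot[7] = RpPrqqRq$RQqPQpQ
  rot[8] = pPrqqRq$RQqPQpQR
  rot[9] = PrqqRq$RQqPQpQRp
  rot[10] = rqqRq$RQqPQpQRpP
  rot[11] = qqRq$RQqPQpQRpPr
  rot[12] = qRq$RQqPQpQRpPrq
  rot[13] = Rq$RQqPQpQRpPrqq
  rot[14] = q$RQqPQpQRpPrqqR
  rot[15] = $RQqPQpQRpPrqqRq
Sorted (with $ < everything):
  sorted[0] = $RQqPQpQRpPrqqRq
  sorted[1] = PQpQRpPrqqRq$RQq
  sorted[2] = PrqqRq$RQqPQpQRp
  sorted[3] = QRpPrqqRq$RQqPQp
  sorted[4] = QpQRpPrqqRq$RQqP
  sorted[5] = QqPQpQRpPrqqRq$R
  sorted[6] = RQqPQpQRpPrqqRq$
  sorted[7] = RpPrqqRq$RQqPQpQ
  sorted[8] = Rq$RQqPQpQRpPrqq
  sorted[9] = pPrqqRq$RQqPQpQR
  sorted[10] = pQRpPrqqRq$RQqPQ
  sorted[11] = q$RQqPQpQRpPrqqR
  sorted[12] = qPQpQRpPrqqRq$RQ
  sorted[13] = qRq$RQqPQpQRpPrq
  sorted[14] = qqRq$RQqPQpQRpPr
  sorted[15] = rqqRq$RQqPQpQRpP
sorted[2] = PrqqRq$RQqPQpQRp

Answer: PrqqRq$RQqPQpQRp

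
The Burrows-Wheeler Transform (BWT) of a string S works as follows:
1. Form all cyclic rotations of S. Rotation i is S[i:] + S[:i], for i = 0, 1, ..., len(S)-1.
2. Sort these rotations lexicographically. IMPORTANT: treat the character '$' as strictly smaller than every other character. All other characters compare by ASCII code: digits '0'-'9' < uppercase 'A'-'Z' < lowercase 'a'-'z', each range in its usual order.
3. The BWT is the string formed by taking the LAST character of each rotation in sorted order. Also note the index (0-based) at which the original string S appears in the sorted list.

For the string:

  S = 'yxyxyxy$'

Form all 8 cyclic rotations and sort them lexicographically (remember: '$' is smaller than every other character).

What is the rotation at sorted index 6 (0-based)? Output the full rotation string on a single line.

Answer: yxyxy$yx

Derivation:
All 8 rotations (rotation i = S[i:]+S[:i]):
  rot[0] = yxyxyxy$
  rot[1] = xyxyxy$y
  rot[2] = yxyxy$yx
  rot[3] = xyxy$yxy
  rot[4] = yxy$yxyx
  rot[5] = xy$yxyxy
  rot[6] = y$yxyxyx
  rot[7] = $yxyxyxy
Sorted (with $ < everything):
  sorted[0] = $yxyxyxy
  sorted[1] = xy$yxyxy
  sorted[2] = xyxy$yxy
  sorted[3] = xyxyxy$y
  sorted[4] = y$yxyxyx
  sorted[5] = yxy$yxyx
  sorted[6] = yxyxy$yx
  sorted[7] = yxyxyxy$
sorted[6] = yxyxy$yx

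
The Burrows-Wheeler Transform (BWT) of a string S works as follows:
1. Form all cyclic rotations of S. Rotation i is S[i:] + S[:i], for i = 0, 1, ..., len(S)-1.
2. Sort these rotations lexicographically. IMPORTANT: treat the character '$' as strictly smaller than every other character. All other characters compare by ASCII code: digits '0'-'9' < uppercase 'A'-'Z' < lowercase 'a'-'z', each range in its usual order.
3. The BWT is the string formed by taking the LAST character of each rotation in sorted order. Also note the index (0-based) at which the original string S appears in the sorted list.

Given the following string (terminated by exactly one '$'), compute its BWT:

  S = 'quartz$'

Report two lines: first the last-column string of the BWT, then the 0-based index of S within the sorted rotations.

All 7 rotations (rotation i = S[i:]+S[:i]):
  rot[0] = quartz$
  rot[1] = uartz$q
  rot[2] = artz$qu
  rot[3] = rtz$qua
  rot[4] = tz$quar
  rot[5] = z$quart
  rot[6] = $quartz
Sorted (with $ < everything):
  sorted[0] = $quartz  (last char: 'z')
  sorted[1] = artz$qu  (last char: 'u')
  sorted[2] = quartz$  (last char: '$')
  sorted[3] = rtz$qua  (last char: 'a')
  sorted[4] = tz$quar  (last char: 'r')
  sorted[5] = uartz$q  (last char: 'q')
  sorted[6] = z$quart  (last char: 't')
Last column: zu$arqt
Original string S is at sorted index 2

Answer: zu$arqt
2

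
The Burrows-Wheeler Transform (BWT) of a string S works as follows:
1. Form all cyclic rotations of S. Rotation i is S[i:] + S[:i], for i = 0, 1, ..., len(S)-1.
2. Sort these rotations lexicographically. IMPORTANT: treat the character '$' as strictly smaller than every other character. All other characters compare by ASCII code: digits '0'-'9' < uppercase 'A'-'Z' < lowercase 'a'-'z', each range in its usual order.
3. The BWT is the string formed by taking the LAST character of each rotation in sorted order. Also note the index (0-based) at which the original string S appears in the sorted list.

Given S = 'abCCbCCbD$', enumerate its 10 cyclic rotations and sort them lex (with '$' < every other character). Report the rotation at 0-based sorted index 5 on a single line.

Answer: D$abCCbCCb

Derivation:
All 10 rotations (rotation i = S[i:]+S[:i]):
  rot[0] = abCCbCCbD$
  rot[1] = bCCbCCbD$a
  rot[2] = CCbCCbD$ab
  rot[3] = CbCCbD$abC
  rot[4] = bCCbD$abCC
  rot[5] = CCbD$abCCb
  rot[6] = CbD$abCCbC
  rot[7] = bD$abCCbCC
  rot[8] = D$abCCbCCb
  rot[9] = $abCCbCCbD
Sorted (with $ < everything):
  sorted[0] = $abCCbCCbD
  sorted[1] = CCbCCbD$ab
  sorted[2] = CCbD$abCCb
  sorted[3] = CbCCbD$abC
  sorted[4] = CbD$abCCbC
  sorted[5] = D$abCCbCCb
  sorted[6] = abCCbCCbD$
  sorted[7] = bCCbCCbD$a
  sorted[8] = bCCbD$abCC
  sorted[9] = bD$abCCbCC
sorted[5] = D$abCCbCCb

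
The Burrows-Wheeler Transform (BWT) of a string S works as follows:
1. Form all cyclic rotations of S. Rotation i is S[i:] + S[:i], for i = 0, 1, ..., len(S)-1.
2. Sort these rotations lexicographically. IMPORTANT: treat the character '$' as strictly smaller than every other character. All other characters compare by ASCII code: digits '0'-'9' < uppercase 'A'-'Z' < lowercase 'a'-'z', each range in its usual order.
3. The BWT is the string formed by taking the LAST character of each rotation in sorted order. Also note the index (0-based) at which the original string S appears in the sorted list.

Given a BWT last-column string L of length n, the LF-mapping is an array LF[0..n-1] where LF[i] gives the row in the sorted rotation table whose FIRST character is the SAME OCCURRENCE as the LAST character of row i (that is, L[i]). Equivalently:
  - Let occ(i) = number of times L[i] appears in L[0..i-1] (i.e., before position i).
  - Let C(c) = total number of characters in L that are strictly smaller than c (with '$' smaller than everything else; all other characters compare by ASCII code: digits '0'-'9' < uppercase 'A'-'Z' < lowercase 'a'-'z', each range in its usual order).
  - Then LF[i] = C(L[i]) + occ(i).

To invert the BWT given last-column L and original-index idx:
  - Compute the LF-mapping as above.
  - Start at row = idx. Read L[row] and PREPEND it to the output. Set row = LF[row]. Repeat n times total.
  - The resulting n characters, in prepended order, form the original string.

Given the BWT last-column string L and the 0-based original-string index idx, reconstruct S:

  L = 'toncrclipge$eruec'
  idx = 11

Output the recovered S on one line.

Answer: occurrencepiglet$

Derivation:
LF mapping: 15 11 10 1 13 2 9 8 12 7 4 0 5 14 16 6 3
Walk LF starting at row 11, prepending L[row]:
  step 1: row=11, L[11]='$', prepend. Next row=LF[11]=0
  step 2: row=0, L[0]='t', prepend. Next row=LF[0]=15
  step 3: row=15, L[15]='e', prepend. Next row=LF[15]=6
  step 4: row=6, L[6]='l', prepend. Next row=LF[6]=9
  step 5: row=9, L[9]='g', prepend. Next row=LF[9]=7
  step 6: row=7, L[7]='i', prepend. Next row=LF[7]=8
  step 7: row=8, L[8]='p', prepend. Next row=LF[8]=12
  step 8: row=12, L[12]='e', prepend. Next row=LF[12]=5
  step 9: row=5, L[5]='c', prepend. Next row=LF[5]=2
  step 10: row=2, L[2]='n', prepend. Next row=LF[2]=10
  step 11: row=10, L[10]='e', prepend. Next row=LF[10]=4
  step 12: row=4, L[4]='r', prepend. Next row=LF[4]=13
  step 13: row=13, L[13]='r', prepend. Next row=LF[13]=14
  step 14: row=14, L[14]='u', prepend. Next row=LF[14]=16
  step 15: row=16, L[16]='c', prepend. Next row=LF[16]=3
  step 16: row=3, L[3]='c', prepend. Next row=LF[3]=1
  step 17: row=1, L[1]='o', prepend. Next row=LF[1]=11
Reversed output: occurrencepiglet$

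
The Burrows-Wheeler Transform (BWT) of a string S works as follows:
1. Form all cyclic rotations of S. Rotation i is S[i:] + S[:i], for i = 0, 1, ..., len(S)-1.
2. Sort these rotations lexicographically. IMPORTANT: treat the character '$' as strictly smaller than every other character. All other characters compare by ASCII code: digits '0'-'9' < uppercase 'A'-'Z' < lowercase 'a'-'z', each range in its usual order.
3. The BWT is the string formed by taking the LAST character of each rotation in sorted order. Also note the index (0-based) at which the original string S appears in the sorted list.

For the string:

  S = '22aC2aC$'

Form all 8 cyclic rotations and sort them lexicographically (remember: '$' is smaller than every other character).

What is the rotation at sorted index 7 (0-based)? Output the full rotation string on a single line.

All 8 rotations (rotation i = S[i:]+S[:i]):
  rot[0] = 22aC2aC$
  rot[1] = 2aC2aC$2
  rot[2] = aC2aC$22
  rot[3] = C2aC$22a
  rot[4] = 2aC$22aC
  rot[5] = aC$22aC2
  rot[6] = C$22aC2a
  rot[7] = $22aC2aC
Sorted (with $ < everything):
  sorted[0] = $22aC2aC
  sorted[1] = 22aC2aC$
  sorted[2] = 2aC$22aC
  sorted[3] = 2aC2aC$2
  sorted[4] = C$22aC2a
  sorted[5] = C2aC$22a
  sorted[6] = aC$22aC2
  sorted[7] = aC2aC$22
sorted[7] = aC2aC$22

Answer: aC2aC$22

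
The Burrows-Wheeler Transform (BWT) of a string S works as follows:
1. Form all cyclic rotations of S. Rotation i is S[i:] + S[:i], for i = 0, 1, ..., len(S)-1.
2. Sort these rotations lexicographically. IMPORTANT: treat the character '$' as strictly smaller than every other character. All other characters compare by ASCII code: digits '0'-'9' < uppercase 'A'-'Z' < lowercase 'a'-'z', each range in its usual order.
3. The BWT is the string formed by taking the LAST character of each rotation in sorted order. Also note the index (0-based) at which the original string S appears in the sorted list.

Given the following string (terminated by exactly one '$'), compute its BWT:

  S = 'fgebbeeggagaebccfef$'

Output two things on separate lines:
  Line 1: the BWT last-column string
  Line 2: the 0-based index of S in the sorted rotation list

All 20 rotations (rotation i = S[i:]+S[:i]):
  rot[0] = fgebbeeggagaebccfef$
  rot[1] = gebbeeggagaebccfef$f
  rot[2] = ebbeeggagaebccfef$fg
  rot[3] = bbeeggagaebccfef$fge
  rot[4] = beeggagaebccfef$fgeb
  rot[5] = eeggagaebccfef$fgebb
  rot[6] = eggagaebccfef$fgebbe
  rot[7] = ggagaebccfef$fgebbee
  rot[8] = gagaebccfef$fgebbeeg
  rot[9] = agaebccfef$fgebbeegg
  rot[10] = gaebccfef$fgebbeegga
  rot[11] = aebccfef$fgebbeeggag
  rot[12] = ebccfef$fgebbeeggaga
  rot[13] = bccfef$fgebbeeggagae
  rot[14] = ccfef$fgebbeeggagaeb
  rot[15] = cfef$fgebbeeggagaebc
  rot[16] = fef$fgebbeeggagaebcc
  rot[17] = ef$fgebbeeggagaebccf
  rot[18] = f$fgebbeeggagaebccfe
  rot[19] = $fgebbeeggagaebccfef
Sorted (with $ < everything):
  sorted[0] = $fgebbeeggagaebccfef  (last char: 'f')
  sorted[1] = aebccfef$fgebbeeggag  (last char: 'g')
  sorted[2] = agaebccfef$fgebbeegg  (last char: 'g')
  sorted[3] = bbeeggagaebccfef$fge  (last char: 'e')
  sorted[4] = bccfef$fgebbeeggagae  (last char: 'e')
  sorted[5] = beeggagaebccfef$fgeb  (last char: 'b')
  sorted[6] = ccfef$fgebbeeggagaeb  (last char: 'b')
  sorted[7] = cfef$fgebbeeggagaebc  (last char: 'c')
  sorted[8] = ebbeeggagaebccfef$fg  (last char: 'g')
  sorted[9] = ebccfef$fgebbeeggaga  (last char: 'a')
  sorted[10] = eeggagaebccfef$fgebb  (last char: 'b')
  sorted[11] = ef$fgebbeeggagaebccf  (last char: 'f')
  sorted[12] = eggagaebccfef$fgebbe  (last char: 'e')
  sorted[13] = f$fgebbeeggagaebccfe  (last char: 'e')
  sorted[14] = fef$fgebbeeggagaebcc  (last char: 'c')
  sorted[15] = fgebbeeggagaebccfef$  (last char: '$')
  sorted[16] = gaebccfef$fgebbeegga  (last char: 'a')
  sorted[17] = gagaebccfef$fgebbeeg  (last char: 'g')
  sorted[18] = gebbeeggagaebccfef$f  (last char: 'f')
  sorted[19] = ggagaebccfef$fgebbee  (last char: 'e')
Last column: fggeebbcgabfeec$agfe
Original string S is at sorted index 15

Answer: fggeebbcgabfeec$agfe
15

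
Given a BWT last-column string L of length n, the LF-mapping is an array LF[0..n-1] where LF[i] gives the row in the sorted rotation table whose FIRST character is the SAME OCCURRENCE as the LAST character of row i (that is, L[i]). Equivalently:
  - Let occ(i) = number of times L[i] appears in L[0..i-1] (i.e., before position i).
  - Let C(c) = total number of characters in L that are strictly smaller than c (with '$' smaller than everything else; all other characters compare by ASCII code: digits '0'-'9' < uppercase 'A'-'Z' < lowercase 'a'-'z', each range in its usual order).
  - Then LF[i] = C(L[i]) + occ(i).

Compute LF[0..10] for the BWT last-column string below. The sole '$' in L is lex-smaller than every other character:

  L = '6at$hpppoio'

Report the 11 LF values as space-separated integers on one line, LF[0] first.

Char counts: '$':1, '6':1, 'a':1, 'h':1, 'i':1, 'o':2, 'p':3, 't':1
C (first-col start): C('$')=0, C('6')=1, C('a')=2, C('h')=3, C('i')=4, C('o')=5, C('p')=7, C('t')=10
L[0]='6': occ=0, LF[0]=C('6')+0=1+0=1
L[1]='a': occ=0, LF[1]=C('a')+0=2+0=2
L[2]='t': occ=0, LF[2]=C('t')+0=10+0=10
L[3]='$': occ=0, LF[3]=C('$')+0=0+0=0
L[4]='h': occ=0, LF[4]=C('h')+0=3+0=3
L[5]='p': occ=0, LF[5]=C('p')+0=7+0=7
L[6]='p': occ=1, LF[6]=C('p')+1=7+1=8
L[7]='p': occ=2, LF[7]=C('p')+2=7+2=9
L[8]='o': occ=0, LF[8]=C('o')+0=5+0=5
L[9]='i': occ=0, LF[9]=C('i')+0=4+0=4
L[10]='o': occ=1, LF[10]=C('o')+1=5+1=6

Answer: 1 2 10 0 3 7 8 9 5 4 6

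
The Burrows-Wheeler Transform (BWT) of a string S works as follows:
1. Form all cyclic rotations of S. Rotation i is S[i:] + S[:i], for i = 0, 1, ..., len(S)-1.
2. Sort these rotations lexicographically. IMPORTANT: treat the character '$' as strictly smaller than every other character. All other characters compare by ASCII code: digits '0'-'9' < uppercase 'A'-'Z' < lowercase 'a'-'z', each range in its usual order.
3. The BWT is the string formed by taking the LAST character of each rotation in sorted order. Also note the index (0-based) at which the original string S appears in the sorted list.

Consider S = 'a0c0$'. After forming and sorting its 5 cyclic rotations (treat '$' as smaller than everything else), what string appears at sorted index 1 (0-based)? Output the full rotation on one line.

Answer: 0$a0c

Derivation:
All 5 rotations (rotation i = S[i:]+S[:i]):
  rot[0] = a0c0$
  rot[1] = 0c0$a
  rot[2] = c0$a0
  rot[3] = 0$a0c
  rot[4] = $a0c0
Sorted (with $ < everything):
  sorted[0] = $a0c0
  sorted[1] = 0$a0c
  sorted[2] = 0c0$a
  sorted[3] = a0c0$
  sorted[4] = c0$a0
sorted[1] = 0$a0c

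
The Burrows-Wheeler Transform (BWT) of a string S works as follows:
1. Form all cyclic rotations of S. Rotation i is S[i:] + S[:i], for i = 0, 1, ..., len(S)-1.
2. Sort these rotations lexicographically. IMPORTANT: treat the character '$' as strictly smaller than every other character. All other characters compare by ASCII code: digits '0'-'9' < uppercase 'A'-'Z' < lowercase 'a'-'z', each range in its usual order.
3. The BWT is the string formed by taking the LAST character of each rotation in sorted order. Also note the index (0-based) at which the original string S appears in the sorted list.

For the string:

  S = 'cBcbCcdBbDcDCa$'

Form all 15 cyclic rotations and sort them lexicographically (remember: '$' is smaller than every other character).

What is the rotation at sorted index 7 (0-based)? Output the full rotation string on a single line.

All 15 rotations (rotation i = S[i:]+S[:i]):
  rot[0] = cBcbCcdBbDcDCa$
  rot[1] = BcbCcdBbDcDCa$c
  rot[2] = cbCcdBbDcDCa$cB
  rot[3] = bCcdBbDcDCa$cBc
  rot[4] = CcdBbDcDCa$cBcb
  rot[5] = cdBbDcDCa$cBcbC
  rot[6] = dBbDcDCa$cBcbCc
  rot[7] = BbDcDCa$cBcbCcd
  rot[8] = bDcDCa$cBcbCcdB
  rot[9] = DcDCa$cBcbCcdBb
  rot[10] = cDCa$cBcbCcdBbD
  rot[11] = DCa$cBcbCcdBbDc
  rot[12] = Ca$cBcbCcdBbDcD
  rot[13] = a$cBcbCcdBbDcDC
  rot[14] = $cBcbCcdBbDcDCa
Sorted (with $ < everything):
  sorted[0] = $cBcbCcdBbDcDCa
  sorted[1] = BbDcDCa$cBcbCcd
  sorted[2] = BcbCcdBbDcDCa$c
  sorted[3] = Ca$cBcbCcdBbDcD
  sorted[4] = CcdBbDcDCa$cBcb
  sorted[5] = DCa$cBcbCcdBbDc
  sorted[6] = DcDCa$cBcbCcdBb
  sorted[7] = a$cBcbCcdBbDcDC
  sorted[8] = bCcdBbDcDCa$cBc
  sorted[9] = bDcDCa$cBcbCcdB
  sorted[10] = cBcbCcdBbDcDCa$
  sorted[11] = cDCa$cBcbCcdBbD
  sorted[12] = cbCcdBbDcDCa$cB
  sorted[13] = cdBbDcDCa$cBcbC
  sorted[14] = dBbDcDCa$cBcbCc
sorted[7] = a$cBcbCcdBbDcDC

Answer: a$cBcbCcdBbDcDC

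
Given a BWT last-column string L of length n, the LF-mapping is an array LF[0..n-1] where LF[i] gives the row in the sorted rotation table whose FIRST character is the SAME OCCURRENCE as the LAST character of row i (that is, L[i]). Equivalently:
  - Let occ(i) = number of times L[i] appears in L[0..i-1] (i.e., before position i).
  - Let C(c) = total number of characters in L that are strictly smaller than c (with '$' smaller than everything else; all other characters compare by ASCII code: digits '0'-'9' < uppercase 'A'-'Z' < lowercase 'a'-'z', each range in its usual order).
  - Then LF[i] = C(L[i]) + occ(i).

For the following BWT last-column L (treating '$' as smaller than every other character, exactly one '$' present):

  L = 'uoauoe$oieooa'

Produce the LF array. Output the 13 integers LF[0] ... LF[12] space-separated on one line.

Char counts: '$':1, 'a':2, 'e':2, 'i':1, 'o':5, 'u':2
C (first-col start): C('$')=0, C('a')=1, C('e')=3, C('i')=5, C('o')=6, C('u')=11
L[0]='u': occ=0, LF[0]=C('u')+0=11+0=11
L[1]='o': occ=0, LF[1]=C('o')+0=6+0=6
L[2]='a': occ=0, LF[2]=C('a')+0=1+0=1
L[3]='u': occ=1, LF[3]=C('u')+1=11+1=12
L[4]='o': occ=1, LF[4]=C('o')+1=6+1=7
L[5]='e': occ=0, LF[5]=C('e')+0=3+0=3
L[6]='$': occ=0, LF[6]=C('$')+0=0+0=0
L[7]='o': occ=2, LF[7]=C('o')+2=6+2=8
L[8]='i': occ=0, LF[8]=C('i')+0=5+0=5
L[9]='e': occ=1, LF[9]=C('e')+1=3+1=4
L[10]='o': occ=3, LF[10]=C('o')+3=6+3=9
L[11]='o': occ=4, LF[11]=C('o')+4=6+4=10
L[12]='a': occ=1, LF[12]=C('a')+1=1+1=2

Answer: 11 6 1 12 7 3 0 8 5 4 9 10 2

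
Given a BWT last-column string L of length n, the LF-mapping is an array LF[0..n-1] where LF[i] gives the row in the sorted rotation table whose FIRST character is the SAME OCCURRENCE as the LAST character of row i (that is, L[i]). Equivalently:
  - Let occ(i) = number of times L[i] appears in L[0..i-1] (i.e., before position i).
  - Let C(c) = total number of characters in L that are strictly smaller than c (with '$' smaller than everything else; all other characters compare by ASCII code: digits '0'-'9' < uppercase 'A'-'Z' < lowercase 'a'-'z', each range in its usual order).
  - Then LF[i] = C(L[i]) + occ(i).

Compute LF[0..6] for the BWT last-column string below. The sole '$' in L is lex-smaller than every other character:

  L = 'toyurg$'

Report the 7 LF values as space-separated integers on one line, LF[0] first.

Char counts: '$':1, 'g':1, 'o':1, 'r':1, 't':1, 'u':1, 'y':1
C (first-col start): C('$')=0, C('g')=1, C('o')=2, C('r')=3, C('t')=4, C('u')=5, C('y')=6
L[0]='t': occ=0, LF[0]=C('t')+0=4+0=4
L[1]='o': occ=0, LF[1]=C('o')+0=2+0=2
L[2]='y': occ=0, LF[2]=C('y')+0=6+0=6
L[3]='u': occ=0, LF[3]=C('u')+0=5+0=5
L[4]='r': occ=0, LF[4]=C('r')+0=3+0=3
L[5]='g': occ=0, LF[5]=C('g')+0=1+0=1
L[6]='$': occ=0, LF[6]=C('$')+0=0+0=0

Answer: 4 2 6 5 3 1 0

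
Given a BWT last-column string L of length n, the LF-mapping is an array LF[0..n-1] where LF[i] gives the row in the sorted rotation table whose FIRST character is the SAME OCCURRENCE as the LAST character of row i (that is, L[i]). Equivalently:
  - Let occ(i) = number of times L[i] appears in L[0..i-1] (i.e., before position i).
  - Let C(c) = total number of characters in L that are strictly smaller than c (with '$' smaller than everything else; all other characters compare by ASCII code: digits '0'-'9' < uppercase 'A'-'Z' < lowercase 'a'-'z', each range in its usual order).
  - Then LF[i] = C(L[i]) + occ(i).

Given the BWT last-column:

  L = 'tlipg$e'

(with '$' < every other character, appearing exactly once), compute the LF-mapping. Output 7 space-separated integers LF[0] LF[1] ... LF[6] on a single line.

Char counts: '$':1, 'e':1, 'g':1, 'i':1, 'l':1, 'p':1, 't':1
C (first-col start): C('$')=0, C('e')=1, C('g')=2, C('i')=3, C('l')=4, C('p')=5, C('t')=6
L[0]='t': occ=0, LF[0]=C('t')+0=6+0=6
L[1]='l': occ=0, LF[1]=C('l')+0=4+0=4
L[2]='i': occ=0, LF[2]=C('i')+0=3+0=3
L[3]='p': occ=0, LF[3]=C('p')+0=5+0=5
L[4]='g': occ=0, LF[4]=C('g')+0=2+0=2
L[5]='$': occ=0, LF[5]=C('$')+0=0+0=0
L[6]='e': occ=0, LF[6]=C('e')+0=1+0=1

Answer: 6 4 3 5 2 0 1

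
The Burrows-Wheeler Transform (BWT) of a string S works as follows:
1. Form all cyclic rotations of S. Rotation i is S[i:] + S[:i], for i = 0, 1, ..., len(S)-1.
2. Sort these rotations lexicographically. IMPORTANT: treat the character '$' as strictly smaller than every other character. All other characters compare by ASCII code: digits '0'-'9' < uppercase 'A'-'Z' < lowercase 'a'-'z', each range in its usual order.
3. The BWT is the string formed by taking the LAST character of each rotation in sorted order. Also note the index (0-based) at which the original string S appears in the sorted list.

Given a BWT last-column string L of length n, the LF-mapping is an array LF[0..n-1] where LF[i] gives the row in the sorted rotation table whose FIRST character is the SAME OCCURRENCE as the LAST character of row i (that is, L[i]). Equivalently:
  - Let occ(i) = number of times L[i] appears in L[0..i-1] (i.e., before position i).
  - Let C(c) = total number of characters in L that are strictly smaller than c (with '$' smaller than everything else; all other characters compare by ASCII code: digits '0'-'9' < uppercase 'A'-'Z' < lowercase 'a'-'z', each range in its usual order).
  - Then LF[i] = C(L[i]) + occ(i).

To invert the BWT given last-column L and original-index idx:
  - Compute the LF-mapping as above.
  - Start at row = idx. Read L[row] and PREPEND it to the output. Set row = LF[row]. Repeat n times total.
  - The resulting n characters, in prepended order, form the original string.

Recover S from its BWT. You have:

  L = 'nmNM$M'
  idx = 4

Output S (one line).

Answer: mMNMn$

Derivation:
LF mapping: 5 4 3 1 0 2
Walk LF starting at row 4, prepending L[row]:
  step 1: row=4, L[4]='$', prepend. Next row=LF[4]=0
  step 2: row=0, L[0]='n', prepend. Next row=LF[0]=5
  step 3: row=5, L[5]='M', prepend. Next row=LF[5]=2
  step 4: row=2, L[2]='N', prepend. Next row=LF[2]=3
  step 5: row=3, L[3]='M', prepend. Next row=LF[3]=1
  step 6: row=1, L[1]='m', prepend. Next row=LF[1]=4
Reversed output: mMNMn$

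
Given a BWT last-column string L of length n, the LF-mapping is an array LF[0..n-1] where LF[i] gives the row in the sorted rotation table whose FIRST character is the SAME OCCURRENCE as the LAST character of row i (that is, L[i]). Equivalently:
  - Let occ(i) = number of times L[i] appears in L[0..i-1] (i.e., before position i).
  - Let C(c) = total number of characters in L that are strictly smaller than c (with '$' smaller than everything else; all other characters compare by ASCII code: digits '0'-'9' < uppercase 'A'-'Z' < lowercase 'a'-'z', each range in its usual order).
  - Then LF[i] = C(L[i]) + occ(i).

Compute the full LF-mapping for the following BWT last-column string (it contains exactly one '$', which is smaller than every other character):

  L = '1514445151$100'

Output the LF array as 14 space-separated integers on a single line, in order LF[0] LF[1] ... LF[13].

Char counts: '$':1, '0':2, '1':5, '4':3, '5':3
C (first-col start): C('$')=0, C('0')=1, C('1')=3, C('4')=8, C('5')=11
L[0]='1': occ=0, LF[0]=C('1')+0=3+0=3
L[1]='5': occ=0, LF[1]=C('5')+0=11+0=11
L[2]='1': occ=1, LF[2]=C('1')+1=3+1=4
L[3]='4': occ=0, LF[3]=C('4')+0=8+0=8
L[4]='4': occ=1, LF[4]=C('4')+1=8+1=9
L[5]='4': occ=2, LF[5]=C('4')+2=8+2=10
L[6]='5': occ=1, LF[6]=C('5')+1=11+1=12
L[7]='1': occ=2, LF[7]=C('1')+2=3+2=5
L[8]='5': occ=2, LF[8]=C('5')+2=11+2=13
L[9]='1': occ=3, LF[9]=C('1')+3=3+3=6
L[10]='$': occ=0, LF[10]=C('$')+0=0+0=0
L[11]='1': occ=4, LF[11]=C('1')+4=3+4=7
L[12]='0': occ=0, LF[12]=C('0')+0=1+0=1
L[13]='0': occ=1, LF[13]=C('0')+1=1+1=2

Answer: 3 11 4 8 9 10 12 5 13 6 0 7 1 2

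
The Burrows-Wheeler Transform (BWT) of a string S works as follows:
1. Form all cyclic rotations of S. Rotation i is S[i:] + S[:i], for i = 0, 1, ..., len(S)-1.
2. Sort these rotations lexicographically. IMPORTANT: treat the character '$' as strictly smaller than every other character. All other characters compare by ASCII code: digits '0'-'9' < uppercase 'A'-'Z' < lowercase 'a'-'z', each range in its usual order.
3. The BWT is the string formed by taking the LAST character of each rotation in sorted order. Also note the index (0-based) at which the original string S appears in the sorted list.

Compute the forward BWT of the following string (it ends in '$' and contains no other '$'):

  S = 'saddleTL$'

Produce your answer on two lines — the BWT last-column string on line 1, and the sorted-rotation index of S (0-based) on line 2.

All 9 rotations (rotation i = S[i:]+S[:i]):
  rot[0] = saddleTL$
  rot[1] = addleTL$s
  rot[2] = ddleTL$sa
  rot[3] = dleTL$sad
  rot[4] = leTL$sadd
  rot[5] = eTL$saddl
  rot[6] = TL$saddle
  rot[7] = L$saddleT
  rot[8] = $saddleTL
Sorted (with $ < everything):
  sorted[0] = $saddleTL  (last char: 'L')
  sorted[1] = L$saddleT  (last char: 'T')
  sorted[2] = TL$saddle  (last char: 'e')
  sorted[3] = addleTL$s  (last char: 's')
  sorted[4] = ddleTL$sa  (last char: 'a')
  sorted[5] = dleTL$sad  (last char: 'd')
  sorted[6] = eTL$saddl  (last char: 'l')
  sorted[7] = leTL$sadd  (last char: 'd')
  sorted[8] = saddleTL$  (last char: '$')
Last column: LTesadld$
Original string S is at sorted index 8

Answer: LTesadld$
8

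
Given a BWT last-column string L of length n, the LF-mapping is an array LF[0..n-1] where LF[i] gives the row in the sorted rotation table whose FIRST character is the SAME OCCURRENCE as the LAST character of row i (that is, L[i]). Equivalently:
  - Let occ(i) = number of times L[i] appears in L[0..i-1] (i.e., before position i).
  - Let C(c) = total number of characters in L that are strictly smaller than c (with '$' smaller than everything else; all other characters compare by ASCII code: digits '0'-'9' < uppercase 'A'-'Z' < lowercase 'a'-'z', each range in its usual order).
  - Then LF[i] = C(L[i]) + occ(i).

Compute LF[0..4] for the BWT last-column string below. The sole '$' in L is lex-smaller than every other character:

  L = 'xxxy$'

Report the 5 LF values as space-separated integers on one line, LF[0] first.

Answer: 1 2 3 4 0

Derivation:
Char counts: '$':1, 'x':3, 'y':1
C (first-col start): C('$')=0, C('x')=1, C('y')=4
L[0]='x': occ=0, LF[0]=C('x')+0=1+0=1
L[1]='x': occ=1, LF[1]=C('x')+1=1+1=2
L[2]='x': occ=2, LF[2]=C('x')+2=1+2=3
L[3]='y': occ=0, LF[3]=C('y')+0=4+0=4
L[4]='$': occ=0, LF[4]=C('$')+0=0+0=0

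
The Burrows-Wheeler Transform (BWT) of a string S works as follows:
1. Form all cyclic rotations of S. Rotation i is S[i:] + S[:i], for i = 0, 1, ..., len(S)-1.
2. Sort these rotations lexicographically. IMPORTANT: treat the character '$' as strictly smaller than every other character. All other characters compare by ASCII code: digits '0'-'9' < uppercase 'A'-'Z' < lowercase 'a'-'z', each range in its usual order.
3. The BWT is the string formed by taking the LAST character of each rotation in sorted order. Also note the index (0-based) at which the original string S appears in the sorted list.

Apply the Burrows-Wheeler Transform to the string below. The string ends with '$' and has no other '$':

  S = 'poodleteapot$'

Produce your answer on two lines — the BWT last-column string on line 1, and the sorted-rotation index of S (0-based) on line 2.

All 13 rotations (rotation i = S[i:]+S[:i]):
  rot[0] = poodleteapot$
  rot[1] = oodleteapot$p
  rot[2] = odleteapot$po
  rot[3] = dleteapot$poo
  rot[4] = leteapot$pood
  rot[5] = eteapot$poodl
  rot[6] = teapot$poodle
  rot[7] = eapot$poodlet
  rot[8] = apot$poodlete
  rot[9] = pot$poodletea
  rot[10] = ot$poodleteap
  rot[11] = t$poodleteapo
  rot[12] = $poodleteapot
Sorted (with $ < everything):
  sorted[0] = $poodleteapot  (last char: 't')
  sorted[1] = apot$poodlete  (last char: 'e')
  sorted[2] = dleteapot$poo  (last char: 'o')
  sorted[3] = eapot$poodlet  (last char: 't')
  sorted[4] = eteapot$poodl  (last char: 'l')
  sorted[5] = leteapot$pood  (last char: 'd')
  sorted[6] = odleteapot$po  (last char: 'o')
  sorted[7] = oodleteapot$p  (last char: 'p')
  sorted[8] = ot$poodleteap  (last char: 'p')
  sorted[9] = poodleteapot$  (last char: '$')
  sorted[10] = pot$poodletea  (last char: 'a')
  sorted[11] = t$poodleteapo  (last char: 'o')
  sorted[12] = teapot$poodle  (last char: 'e')
Last column: teotldopp$aoe
Original string S is at sorted index 9

Answer: teotldopp$aoe
9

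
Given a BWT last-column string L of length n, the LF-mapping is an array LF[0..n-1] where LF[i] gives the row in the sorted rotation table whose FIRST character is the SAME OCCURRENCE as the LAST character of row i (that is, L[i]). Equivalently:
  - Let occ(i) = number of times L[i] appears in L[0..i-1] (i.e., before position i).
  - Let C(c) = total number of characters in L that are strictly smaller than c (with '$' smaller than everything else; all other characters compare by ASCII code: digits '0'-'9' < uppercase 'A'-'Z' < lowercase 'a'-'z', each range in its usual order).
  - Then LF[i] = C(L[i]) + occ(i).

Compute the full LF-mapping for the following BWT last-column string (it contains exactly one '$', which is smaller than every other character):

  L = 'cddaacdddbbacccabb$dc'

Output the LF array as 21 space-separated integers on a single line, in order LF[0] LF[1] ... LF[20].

Answer: 9 15 16 1 2 10 17 18 19 5 6 3 11 12 13 4 7 8 0 20 14

Derivation:
Char counts: '$':1, 'a':4, 'b':4, 'c':6, 'd':6
C (first-col start): C('$')=0, C('a')=1, C('b')=5, C('c')=9, C('d')=15
L[0]='c': occ=0, LF[0]=C('c')+0=9+0=9
L[1]='d': occ=0, LF[1]=C('d')+0=15+0=15
L[2]='d': occ=1, LF[2]=C('d')+1=15+1=16
L[3]='a': occ=0, LF[3]=C('a')+0=1+0=1
L[4]='a': occ=1, LF[4]=C('a')+1=1+1=2
L[5]='c': occ=1, LF[5]=C('c')+1=9+1=10
L[6]='d': occ=2, LF[6]=C('d')+2=15+2=17
L[7]='d': occ=3, LF[7]=C('d')+3=15+3=18
L[8]='d': occ=4, LF[8]=C('d')+4=15+4=19
L[9]='b': occ=0, LF[9]=C('b')+0=5+0=5
L[10]='b': occ=1, LF[10]=C('b')+1=5+1=6
L[11]='a': occ=2, LF[11]=C('a')+2=1+2=3
L[12]='c': occ=2, LF[12]=C('c')+2=9+2=11
L[13]='c': occ=3, LF[13]=C('c')+3=9+3=12
L[14]='c': occ=4, LF[14]=C('c')+4=9+4=13
L[15]='a': occ=3, LF[15]=C('a')+3=1+3=4
L[16]='b': occ=2, LF[16]=C('b')+2=5+2=7
L[17]='b': occ=3, LF[17]=C('b')+3=5+3=8
L[18]='$': occ=0, LF[18]=C('$')+0=0+0=0
L[19]='d': occ=5, LF[19]=C('d')+5=15+5=20
L[20]='c': occ=5, LF[20]=C('c')+5=9+5=14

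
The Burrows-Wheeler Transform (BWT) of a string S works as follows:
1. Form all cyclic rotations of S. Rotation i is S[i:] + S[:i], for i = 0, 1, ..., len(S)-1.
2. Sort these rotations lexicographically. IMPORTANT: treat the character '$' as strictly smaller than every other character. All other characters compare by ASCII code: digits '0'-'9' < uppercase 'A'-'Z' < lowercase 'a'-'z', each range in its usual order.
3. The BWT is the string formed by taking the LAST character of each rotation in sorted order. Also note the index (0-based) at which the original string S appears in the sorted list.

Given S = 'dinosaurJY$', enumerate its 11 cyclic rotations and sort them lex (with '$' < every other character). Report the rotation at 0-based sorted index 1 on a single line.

All 11 rotations (rotation i = S[i:]+S[:i]):
  rot[0] = dinosaurJY$
  rot[1] = inosaurJY$d
  rot[2] = nosaurJY$di
  rot[3] = osaurJY$din
  rot[4] = saurJY$dino
  rot[5] = aurJY$dinos
  rot[6] = urJY$dinosa
  rot[7] = rJY$dinosau
  rot[8] = JY$dinosaur
  rot[9] = Y$dinosaurJ
  rot[10] = $dinosaurJY
Sorted (with $ < everything):
  sorted[0] = $dinosaurJY
  sorted[1] = JY$dinosaur
  sorted[2] = Y$dinosaurJ
  sorted[3] = aurJY$dinos
  sorted[4] = dinosaurJY$
  sorted[5] = inosaurJY$d
  sorted[6] = nosaurJY$di
  sorted[7] = osaurJY$din
  sorted[8] = rJY$dinosau
  sorted[9] = saurJY$dino
  sorted[10] = urJY$dinosa
sorted[1] = JY$dinosaur

Answer: JY$dinosaur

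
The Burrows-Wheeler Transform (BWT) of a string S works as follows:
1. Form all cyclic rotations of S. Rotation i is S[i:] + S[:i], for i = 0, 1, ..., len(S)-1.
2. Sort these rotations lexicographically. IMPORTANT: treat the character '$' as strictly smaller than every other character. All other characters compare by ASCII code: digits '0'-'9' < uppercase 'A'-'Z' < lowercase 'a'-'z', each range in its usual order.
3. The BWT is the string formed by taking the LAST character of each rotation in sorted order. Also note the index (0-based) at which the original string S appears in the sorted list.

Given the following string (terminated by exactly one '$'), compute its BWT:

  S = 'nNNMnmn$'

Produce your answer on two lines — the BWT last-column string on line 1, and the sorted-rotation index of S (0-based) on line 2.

Answer: nNNnnm$M
6

Derivation:
All 8 rotations (rotation i = S[i:]+S[:i]):
  rot[0] = nNNMnmn$
  rot[1] = NNMnmn$n
  rot[2] = NMnmn$nN
  rot[3] = Mnmn$nNN
  rot[4] = nmn$nNNM
  rot[5] = mn$nNNMn
  rot[6] = n$nNNMnm
  rot[7] = $nNNMnmn
Sorted (with $ < everything):
  sorted[0] = $nNNMnmn  (last char: 'n')
  sorted[1] = Mnmn$nNN  (last char: 'N')
  sorted[2] = NMnmn$nN  (last char: 'N')
  sorted[3] = NNMnmn$n  (last char: 'n')
  sorted[4] = mn$nNNMn  (last char: 'n')
  sorted[5] = n$nNNMnm  (last char: 'm')
  sorted[6] = nNNMnmn$  (last char: '$')
  sorted[7] = nmn$nNNM  (last char: 'M')
Last column: nNNnnm$M
Original string S is at sorted index 6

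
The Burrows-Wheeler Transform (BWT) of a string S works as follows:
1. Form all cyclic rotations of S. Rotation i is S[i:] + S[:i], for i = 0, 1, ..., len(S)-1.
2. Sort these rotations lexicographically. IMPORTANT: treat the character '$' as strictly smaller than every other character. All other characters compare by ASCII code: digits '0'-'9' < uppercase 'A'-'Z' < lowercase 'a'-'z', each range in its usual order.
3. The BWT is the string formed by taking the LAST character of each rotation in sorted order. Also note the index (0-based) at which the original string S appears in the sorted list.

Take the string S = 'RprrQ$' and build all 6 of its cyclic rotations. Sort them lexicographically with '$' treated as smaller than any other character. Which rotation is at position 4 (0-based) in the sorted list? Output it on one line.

Answer: rQ$Rpr

Derivation:
All 6 rotations (rotation i = S[i:]+S[:i]):
  rot[0] = RprrQ$
  rot[1] = prrQ$R
  rot[2] = rrQ$Rp
  rot[3] = rQ$Rpr
  rot[4] = Q$Rprr
  rot[5] = $RprrQ
Sorted (with $ < everything):
  sorted[0] = $RprrQ
  sorted[1] = Q$Rprr
  sorted[2] = RprrQ$
  sorted[3] = prrQ$R
  sorted[4] = rQ$Rpr
  sorted[5] = rrQ$Rp
sorted[4] = rQ$Rpr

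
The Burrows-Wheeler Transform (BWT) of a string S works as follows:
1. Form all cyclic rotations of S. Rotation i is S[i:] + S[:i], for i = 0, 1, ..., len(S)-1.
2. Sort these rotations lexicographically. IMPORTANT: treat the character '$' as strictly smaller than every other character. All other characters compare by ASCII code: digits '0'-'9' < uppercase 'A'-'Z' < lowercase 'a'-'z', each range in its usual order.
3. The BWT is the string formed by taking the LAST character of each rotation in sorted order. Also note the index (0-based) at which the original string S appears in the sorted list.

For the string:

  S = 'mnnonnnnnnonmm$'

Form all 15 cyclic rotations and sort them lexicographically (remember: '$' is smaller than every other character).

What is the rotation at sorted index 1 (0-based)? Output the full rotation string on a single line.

Answer: m$mnnonnnnnnonm

Derivation:
All 15 rotations (rotation i = S[i:]+S[:i]):
  rot[0] = mnnonnnnnnonmm$
  rot[1] = nnonnnnnnonmm$m
  rot[2] = nonnnnnnonmm$mn
  rot[3] = onnnnnnonmm$mnn
  rot[4] = nnnnnnonmm$mnno
  rot[5] = nnnnnonmm$mnnon
  rot[6] = nnnnonmm$mnnonn
  rot[7] = nnnonmm$mnnonnn
  rot[8] = nnonmm$mnnonnnn
  rot[9] = nonmm$mnnonnnnn
  rot[10] = onmm$mnnonnnnnn
  rot[11] = nmm$mnnonnnnnno
  rot[12] = mm$mnnonnnnnnon
  rot[13] = m$mnnonnnnnnonm
  rot[14] = $mnnonnnnnnonmm
Sorted (with $ < everything):
  sorted[0] = $mnnonnnnnnonmm
  sorted[1] = m$mnnonnnnnnonm
  sorted[2] = mm$mnnonnnnnnon
  sorted[3] = mnnonnnnnnonmm$
  sorted[4] = nmm$mnnonnnnnno
  sorted[5] = nnnnnnonmm$mnno
  sorted[6] = nnnnnonmm$mnnon
  sorted[7] = nnnnonmm$mnnonn
  sorted[8] = nnnonmm$mnnonnn
  sorted[9] = nnonmm$mnnonnnn
  sorted[10] = nnonnnnnnonmm$m
  sorted[11] = nonmm$mnnonnnnn
  sorted[12] = nonnnnnnonmm$mn
  sorted[13] = onmm$mnnonnnnnn
  sorted[14] = onnnnnnonmm$mnn
sorted[1] = m$mnnonnnnnnonm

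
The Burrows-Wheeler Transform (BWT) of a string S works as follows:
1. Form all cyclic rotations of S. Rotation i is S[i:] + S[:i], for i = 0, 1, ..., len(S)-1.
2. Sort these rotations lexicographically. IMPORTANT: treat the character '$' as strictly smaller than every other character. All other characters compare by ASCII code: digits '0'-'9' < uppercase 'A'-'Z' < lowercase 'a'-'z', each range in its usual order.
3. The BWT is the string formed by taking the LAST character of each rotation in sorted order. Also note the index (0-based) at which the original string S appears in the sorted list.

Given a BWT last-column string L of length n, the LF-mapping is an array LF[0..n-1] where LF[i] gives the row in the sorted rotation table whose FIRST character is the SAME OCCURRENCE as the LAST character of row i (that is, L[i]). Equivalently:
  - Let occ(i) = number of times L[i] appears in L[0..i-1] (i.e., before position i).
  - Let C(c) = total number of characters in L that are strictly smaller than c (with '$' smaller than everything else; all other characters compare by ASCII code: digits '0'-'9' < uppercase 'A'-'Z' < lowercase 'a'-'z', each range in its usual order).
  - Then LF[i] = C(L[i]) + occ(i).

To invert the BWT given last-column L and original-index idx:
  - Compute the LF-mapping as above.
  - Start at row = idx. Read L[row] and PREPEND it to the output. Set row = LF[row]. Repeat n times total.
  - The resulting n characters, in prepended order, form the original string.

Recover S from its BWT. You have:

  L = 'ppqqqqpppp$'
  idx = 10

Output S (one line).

Answer: qpqppqpqpp$

Derivation:
LF mapping: 1 2 7 8 9 10 3 4 5 6 0
Walk LF starting at row 10, prepending L[row]:
  step 1: row=10, L[10]='$', prepend. Next row=LF[10]=0
  step 2: row=0, L[0]='p', prepend. Next row=LF[0]=1
  step 3: row=1, L[1]='p', prepend. Next row=LF[1]=2
  step 4: row=2, L[2]='q', prepend. Next row=LF[2]=7
  step 5: row=7, L[7]='p', prepend. Next row=LF[7]=4
  step 6: row=4, L[4]='q', prepend. Next row=LF[4]=9
  step 7: row=9, L[9]='p', prepend. Next row=LF[9]=6
  step 8: row=6, L[6]='p', prepend. Next row=LF[6]=3
  step 9: row=3, L[3]='q', prepend. Next row=LF[3]=8
  step 10: row=8, L[8]='p', prepend. Next row=LF[8]=5
  step 11: row=5, L[5]='q', prepend. Next row=LF[5]=10
Reversed output: qpqppqpqpp$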